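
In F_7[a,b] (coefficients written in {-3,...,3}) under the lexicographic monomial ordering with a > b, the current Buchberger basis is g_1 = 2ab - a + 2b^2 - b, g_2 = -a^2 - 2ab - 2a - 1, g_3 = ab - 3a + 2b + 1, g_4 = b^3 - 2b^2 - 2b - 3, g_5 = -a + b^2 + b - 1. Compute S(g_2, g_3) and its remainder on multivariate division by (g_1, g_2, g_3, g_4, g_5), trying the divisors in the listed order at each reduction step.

lcm(LM(g_2), LM(g_3)) = a^2b.
S = (lcm/LT(g_2))·g_2 − (lcm/LT(g_3))·g_3 = 3a^2 + 2ab^2 - a + b.
Reduce S modulo (g_1, g_2, g_3, g_4, g_5) in that order:
  leading term a^2: subtract (-3)·g_2 from 3a^2 + 2ab^2 - a + b → 2ab^2 + ab + b - 3
  leading term ab^2: subtract (b)·g_1 from 2ab^2 + ab + b - 3 → 2ab - 2b^3 + b^2 + b - 3
  leading term ab: subtract (1)·g_1 from 2ab - 2b^3 + b^2 + b - 3 → a - 2b^3 - b^2 + 2b - 3
  leading term a: subtract (-1)·g_5 from a - 2b^3 - b^2 + 2b - 3 → -2b^3 + 3b + 3
  leading term b^3: subtract (-2)·g_4 from -2b^3 + 3b + 3 → 3b^2 - b - 3
  leading term b^2: no divisor's leading term divides it; move 3b^2 to the remainder.
  leading term b: no divisor's leading term divides it; move -b to the remainder.
  leading term 1: no divisor's leading term divides it; move -3 to the remainder.
The remainder 3b^2 - b - 3 is nonzero, so it would be added as the next basis element.

S(g_2, g_3) = 3a^2 + 2ab^2 - a + b; remainder on division = 3b^2 - b - 3.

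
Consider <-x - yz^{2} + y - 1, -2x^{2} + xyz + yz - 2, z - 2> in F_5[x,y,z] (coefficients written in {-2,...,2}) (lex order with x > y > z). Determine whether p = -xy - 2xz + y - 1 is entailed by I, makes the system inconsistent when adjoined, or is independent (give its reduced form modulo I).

First compute the reduced Gröbner basis of I by Buchberger's algorithm.
f_1 = -x - yz^{2} + y - 1, LT = x.
f_2 = -2x^{2} + xyz + yz - 2, LT = x^{2}.
f_3 = z - 2, LT = z.

S(f_1,f_2): lcm = x^{2}. S = xyz^{2} - 2xyz - xy + x - 2yz - 1.
  reduce S modulo (f_1, f_2, f_3):
  remainder -2y^{2} - y - 2 ≠ 0; add h_4 = -2y^{2} - y - 2 to the basis.

The other S-polynomials (S(f_1,f_3), S(f_2,f_3), S(f_1,h_4), S(f_2,h_4), S(f_3,h_4)) all reduce to 0 modulo the current basis, so we have a Gröbner basis.
Inter-reduce: drop elements whose leading term is divisible by another's, tail-reduce, and make monic.
Reduced Gröbner basis: {x - 2y + 1, y^{2} - 2y + 1, z - 2}.
Label its elements g_1 = x - 2y + 1, g_2 = y^{2} - 2y + 1, g_3 = z - 2.

Reduce p = -xy - 2xz + y - 1 modulo G:
  leading term xy: subtract (-y)·g_1 from -xy - 2xz + y - 1 → -2xz - 2y^{2} + 2y - 1
  leading term xz: subtract (-2z)·g_1 from -2xz - 2y^{2} + 2y - 1 → -2y^{2} + yz + 2y + 2z - 1
  leading term y^{2}: subtract (-2)·g_2 from -2y^{2} + yz + 2y + 2z - 1 → yz - 2y + 2z + 1
  leading term yz: subtract (y)·g_3 from yz - 2y + 2z + 1 → 2z + 1
  leading term z: subtract (2)·g_3 from 2z + 1 → 0
  normal form = 0.
Since the normal form is 0, p ∈ I.

-xy - 2xz + y - 1 lies in I (it reduces to 0).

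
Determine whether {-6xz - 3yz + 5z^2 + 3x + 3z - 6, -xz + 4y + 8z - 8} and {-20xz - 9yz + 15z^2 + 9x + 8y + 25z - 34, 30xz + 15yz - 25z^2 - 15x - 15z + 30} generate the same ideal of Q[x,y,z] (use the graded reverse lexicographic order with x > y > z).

Yes, the ideals are equal.

Since reduced Gröbner bases are canonical representatives of ideals under a given ordering, it suffices to compute and compare them.
Buchberger on the first generating set:
f_1 = -6xz - 3yz + 5z^2 + 3x + 3z - 6, LT = xz.
f_2 = -xz + 4y + 8z - 8, LT = xz.

S(f_1,f_2): lcm = xz. S = 1/2yz - 5/6z^2 - 1/2x + 4y + 15/2z - 7.
  reduce S modulo (f_1, f_2):
  remainder 1/2yz - 5/6z^2 - 1/2x + 4y + 15/2z - 7 ≠ 0; add g_3 = 1/2yz - 5/6z^2 - 1/2x + 4y + 15/2z - 7 to the basis.

S(f_1,g_3): lcm = xyz. S = 1/2y^2z + 5/3xz^2 - 5/6yz^2 + x^2 - 17/2xy - 15xz - 1/2yz + 14x + y.
  reduce S modulo (f_1, f_2, g_3):
  remainder x^2 - 8xy - 4y^2 + 100/9z^2 + 38/3x - 124/3y - 340/3z + 304/3 ≠ 0; add g_4 = x^2 - 8xy - 4y^2 + 100/9z^2 + 38/3x - 124/3y - 340/3z + 304/3 to the basis.

The other S-polynomials (S(f_2,g_3), S(f_1,g_4), S(f_2,g_4), S(g_3,g_4)) all reduce to 0 modulo the current basis, so we have a Gröbner basis.
Inter-reduce: drop elements whose leading term is divisible by another's, tail-reduce, and make monic.
Reduced Gröbner basis: {x^2 - 8xy - 4y^2 + 100/9z^2 + 38/3x - 124/3y - 340/3z + 304/3, xz - 4y - 8z + 8, yz - 5/3z^2 - x + 8y + 15z - 14}.

Buchberger on the second generating set:
h_1 = -20xz - 9yz + 15z^2 + 9x + 8y + 25z - 34, LT = xz.
h_2 = 30xz + 15yz - 25z^2 - 15x - 15z + 30, LT = xz.

S(h_1,h_2): lcm = xz. S = -1/20yz + 1/12z^2 + 1/20x - 2/5y - 3/4z + 7/10.
  reduce S modulo (h_1, h_2):
  remainder -1/20yz + 1/12z^2 + 1/20x - 2/5y - 3/4z + 7/10 ≠ 0; add k_3 = -1/20yz + 1/12z^2 + 1/20x - 2/5y - 3/4z + 7/10 to the basis.

S(h_1,k_3): lcm = xyz. S = 9/20y^2z + 5/3xz^2 - 3/4yz^2 + x^2 - 169/20xy - 2/5y^2 - 15xz - 5/4yz + 14x + 17/10y.
  reduce S modulo (h_1, h_2, k_3):
  remainder x^2 - 8xy - 4y^2 + 100/9z^2 + 38/3x - 124/3y - 340/3z + 304/3 ≠ 0; add k_4 = x^2 - 8xy - 4y^2 + 100/9z^2 + 38/3x - 124/3y - 340/3z + 304/3 to the basis.

The other S-polynomials (S(h_2,k_3), S(h_1,k_4), S(h_2,k_4), S(k_3,k_4)) all reduce to 0 modulo the current basis, so we have a Gröbner basis.
Inter-reduce: drop elements whose leading term is divisible by another's, tail-reduce, and make monic.
Reduced Gröbner basis: {x^2 - 8xy - 4y^2 + 100/9z^2 + 38/3x - 124/3y - 340/3z + 304/3, xz - 4y - 8z + 8, yz - 5/3z^2 - x + 8y + 15z - 14}.

Same reduced basis, so the two generating sets span the same ideal.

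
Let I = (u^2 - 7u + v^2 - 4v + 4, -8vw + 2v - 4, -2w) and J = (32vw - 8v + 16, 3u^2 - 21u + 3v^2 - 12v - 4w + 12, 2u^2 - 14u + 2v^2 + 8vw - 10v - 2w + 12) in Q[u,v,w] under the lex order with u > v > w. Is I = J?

Two ideals are equal iff their reduced Gröbner bases coincide (the reduced basis is unique for a fixed ordering).
Buchberger on the first generating set:
f_1 = u^2 - 7u + v^2 - 4v + 4, LT = u^2.
f_2 = -8vw + 2v - 4, LT = vw.
f_3 = -2w, LT = w.

S(f_2,f_3): lcm = vw. S = -1/4v + 1/2.
  leading term v: no divisor's leading term divides it; move -1/4v to the remainder.
  leading term 1: no divisor's leading term divides it; move 1/2 to the remainder.
  remainder -1/4v + 1/2 ≠ 0; add g_4 = -1/4v + 1/2 to the basis.

The other S-polynomials (S(f_1,f_2), S(f_1,f_3), S(f_1,g_4), S(f_2,g_4), S(f_3,g_4)) all reduce to 0 modulo the current basis, so we have a Gröbner basis.
Inter-reduce: drop elements whose leading term is divisible by another's, tail-reduce, and make monic.
Reduced Gröbner basis: {u^2 - 7u, v - 2, w}.

Buchberger on the second generating set:
h_1 = 32vw - 8v + 16, LT = vw.
h_2 = 3u^2 - 21u + 3v^2 - 12v - 4w + 12, LT = u^2.
h_3 = 2u^2 - 14u + 2v^2 + 8vw - 10v - 2w + 12, LT = u^2.

S(h_2,h_3): lcm = u^2. S = -4vw + v - 1/3w - 2.
  leading term vw: subtract (-1/8)·h_1 from -4vw + v - 1/3w - 2 → -1/3w
  leading term w: no divisor's leading term divides it; move -1/3w to the remainder.
  remainder -1/3w ≠ 0; add k_4 = -1/3w to the basis.

S(h_1,k_4): lcm = vw. S = -1/4v + 1/2.
  leading term v: no divisor's leading term divides it; move -1/4v to the remainder.
  leading term 1: no divisor's leading term divides it; move 1/2 to the remainder.
  remainder -1/4v + 1/2 ≠ 0; add k_5 = -1/4v + 1/2 to the basis.

The other S-polynomials (S(h_1,h_2), S(h_1,h_3), S(h_2,k_4), S(h_3,k_4), S(h_1,k_5), S(h_2,k_5), S(h_3,k_5), S(k_4,k_5)) all reduce to 0 modulo the current basis, so we have a Gröbner basis.
Inter-reduce: drop elements whose leading term is divisible by another's, tail-reduce, and make monic.
Reduced Gröbner basis: {u^2 - 7u, v - 2, w}.

The two bases agree; hence the ideals are identical.

Yes, the ideals are equal.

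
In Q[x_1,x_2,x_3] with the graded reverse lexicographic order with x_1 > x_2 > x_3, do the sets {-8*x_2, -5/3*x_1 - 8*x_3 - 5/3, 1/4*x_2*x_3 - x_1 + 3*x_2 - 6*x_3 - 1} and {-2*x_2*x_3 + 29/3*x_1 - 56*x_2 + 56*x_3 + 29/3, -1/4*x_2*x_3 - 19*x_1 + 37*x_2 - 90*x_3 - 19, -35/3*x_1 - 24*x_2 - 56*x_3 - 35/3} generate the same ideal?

Two ideals are equal iff their reduced Gröbner bases coincide (the reduced basis is unique for a fixed ordering).
Buchberger on the first generating set:
f_1 = -8*x_2, LT = x_2.
f_2 = -5/3*x_1 - 8*x_3 - 5/3, LT = x_1.
f_3 = 1/4*x_2*x_3 - x_1 + 3*x_2 - 6*x_3 - 1, LT = x_2*x_3.

S(f_1,f_3): lcm = x_2*x_3. S = 4*x_1 - 12*x_2 + 24*x_3 + 4.
  leading term x_1: subtract (-12/5)·f_2 from 4*x_1 - 12*x_2 + 24*x_3 + 4 → -12*x_2 + 24/5*x_3
  leading term x_2: subtract (3/2)·f_1 from -12*x_2 + 24/5*x_3 → 24/5*x_3
  leading term x_3: no divisor's leading term divides it; move 24/5*x_3 to the remainder.
  remainder 24/5*x_3 ≠ 0; add g_4 = 24/5*x_3 to the basis.

The other S-polynomials (S(f_1,f_2), S(f_2,f_3), S(f_1,g_4), S(f_2,g_4), S(f_3,g_4)) all reduce to 0 modulo the current basis, so we have a Gröbner basis.
Inter-reduce: drop elements whose leading term is divisible by another's, tail-reduce, and make monic.
Reduced Gröbner basis: {x_1 + 1, x_2, x_3}.

Buchberger on the second generating set:
h_1 = -2*x_2*x_3 + 29/3*x_1 - 56*x_2 + 56*x_3 + 29/3, LT = x_2*x_3.
h_2 = -1/4*x_2*x_3 - 19*x_1 + 37*x_2 - 90*x_3 - 19, LT = x_2*x_3.
h_3 = -35/3*x_1 - 24*x_2 - 56*x_3 - 35/3, LT = x_1.

S(h_1,h_2): lcm = x_2*x_3. S = -485/6*x_1 + 176*x_2 - 388*x_3 - 485/6.
  leading term x_1: subtract (97/14)·h_3 from -485/6*x_1 + 176*x_2 - 388*x_3 - 485/6 → 2396/7*x_2
  leading term x_2: no divisor's leading term divides it; move 2396/7*x_2 to the remainder.
  remainder 2396/7*x_2 ≠ 0; add k_4 = 2396/7*x_2 to the basis.

S(h_1,k_4): lcm = x_2*x_3. S = -29/6*x_1 + 28*x_2 - 28*x_3 - 29/6.
  leading term x_1: subtract (29/70)·h_3 from -29/6*x_1 + 28*x_2 - 28*x_3 - 29/6 → 1328/35*x_2 - 24/5*x_3
  leading term x_2: subtract (332/2995)·k_4 from 1328/35*x_2 - 24/5*x_3 → -24/5*x_3
  leading term x_3: no divisor's leading term divides it; move -24/5*x_3 to the remainder.
  remainder -24/5*x_3 ≠ 0; add k_5 = -24/5*x_3 to the basis.

The other S-polynomials (S(h_1,h_3), S(h_2,h_3), S(h_2,k_4), S(h_3,k_4), S(h_1,k_5), S(h_2,k_5), S(h_3,k_5), S(k_4,k_5)) all reduce to 0 modulo the current basis, so we have a Gröbner basis.
Inter-reduce: drop elements whose leading term is divisible by another's, tail-reduce, and make monic.
Reduced Gröbner basis: {x_1 + 1, x_2, x_3}.

The two bases agree; hence the ideals are identical.

Yes, the ideals are equal.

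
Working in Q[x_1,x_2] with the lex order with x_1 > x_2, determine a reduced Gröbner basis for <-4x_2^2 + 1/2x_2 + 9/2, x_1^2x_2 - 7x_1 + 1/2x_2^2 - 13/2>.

f_1 = -4x_2^2 + 1/2x_2 + 9/2, LT = x_2^2.
f_2 = x_1^2x_2 - 7x_1 + 1/2x_2^2 - 13/2, LT = x_1^2x_2.

S(f_1,f_2): lcm = x_1^2x_2^2. S = -1/8x_1^2x_2 - 9/8x_1^2 + 7x_1x_2 - 1/2x_2^3 + 13/2x_2.
  leading term x_1^2x_2: subtract (-1/8)·f_2 from -1/8x_1^2x_2 - 9/8x_1^2 + 7x_1x_2 - 1/2x_2^3 + 13/2x_2 → -9/8x_1^2 + 7x_1x_2 - 7/8x_1 - 1/2x_2^3 + 1/16x_2^2 + 13/2x_2 - 13/16
  leading term x_1^2: no divisor's leading term divides it; move -9/8x_1^2 to the remainder.
  leading term x_1x_2: no divisor's leading term divides it; move 7x_1x_2 to the remainder.
  leading term x_1: no divisor's leading term divides it; move -7/8x_1 to the remainder.
  leading term x_2^3: subtract (1/8x_2)·f_1 from -1/2x_2^3 + 1/16x_2^2 + 13/2x_2 - 13/16 → 95/16x_2 - 13/16
  leading term x_2: no divisor's leading term divides it; move 95/16x_2 to the remainder.
  leading term 1: no divisor's leading term divides it; move -13/16 to the remainder.
  remainder -9/8x_1^2 + 7x_1x_2 - 7/8x_1 + 95/16x_2 - 13/16 ≠ 0; add g_3 = -9/8x_1^2 + 7x_1x_2 - 7/8x_1 + 95/16x_2 - 13/16 to the basis.

The other S-polynomials (S(f_1,g_3), S(f_2,g_3)) all reduce to 0 modulo the current basis, so we have a Gröbner basis.
Inter-reduce: drop elements whose leading term is divisible by another's, tail-reduce, and make monic.

G = {x_1^2 - 56/9x_1x_2 + 7/9x_1 - 95/18x_2 + 13/18, x_2^2 - 1/8x_2 - 9/8}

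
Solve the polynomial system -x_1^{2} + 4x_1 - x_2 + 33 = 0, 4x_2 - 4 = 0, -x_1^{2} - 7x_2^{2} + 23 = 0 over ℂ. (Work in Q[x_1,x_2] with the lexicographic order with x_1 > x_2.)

{(-4, 1)}

Compute a lex Gröbner basis by Buchberger's algorithm.
f_1 = -x_1^{2} + 4x_1 - x_2 + 33, LT = x_1^{2}.
f_2 = 4x_2 - 4, LT = x_2.
f_3 = -x_1^{2} - 7x_2^{2} + 23, LT = x_1^{2}.

S(f_1,f_3): lcm = x_1^{2}. S = -4x_1 - 7x_2^{2} + x_2 - 10.
  leading term x_1: no divisor's leading term divides it; move -4x_1 to the remainder.
  leading term x_2^{2}: subtract (-\tfrac{7}{4}x_2)·f_2 from -7x_2^{2} + x_2 - 10 → -6x_2 - 10
  leading term x_2: subtract (-\tfrac{3}{2})·f_2 from -6x_2 - 10 → -16
  leading term 1: no divisor's leading term divides it; move -16 to the remainder.
  remainder -4x_1 - 16 ≠ 0; add h_4 = -4x_1 - 16 to the basis.

The other S-polynomials (S(f_1,f_2), S(f_2,f_3), S(f_1,h_4), S(f_2,h_4), S(f_3,h_4)) all reduce to 0 modulo the current basis, so we have a Gröbner basis.
Inter-reduce: drop elements whose leading term is divisible by another's, tail-reduce, and make monic.
Reduced Gröbner basis: {x_1 + 4, x_2 - 1}.

Since the basis is lex-ordered, x_2 - 1 is univariate in x_2. Its roots are {1}. Back-substituting each root into the other basis elements fixes the other coordinates.
  x_2 = 1: the earlier basis element becomes x_1 + 4 = 0, giving x_1 = -4 — point (-4, 1).
Check: every point annihilates each of the original generators.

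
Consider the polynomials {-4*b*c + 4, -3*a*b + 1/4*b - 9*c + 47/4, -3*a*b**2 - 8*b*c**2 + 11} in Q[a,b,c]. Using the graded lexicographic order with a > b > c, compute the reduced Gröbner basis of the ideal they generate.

G = {b**2 + 47*b + 32*c - 80, b*c - 1, c**2 + 1/32*b - 5/2*c + 47/32, a - 3/32*b + 43/12*c - 431/96}

f_1 = -4*b*c + 4, LT = b*c.
f_2 = -3*a*b + 1/4*b - 9*c + 47/4, LT = a*b.
f_3 = -3*a*b**2 - 8*b*c**2 + 11, LT = a*b**2.

S(f_1,f_2): lcm = a*b*c. S = 1/12*b*c - 3*c**2 - a + 47/12*c.
  leading term b*c: subtract (-1/48)·f_1 from 1/12*b*c - 3*c**2 - a + 47/12*c → -3*c**2 - a + 47/12*c + 1/12
  leading term c**2: no divisor's leading term divides it; move -3*c**2 to the remainder.
  leading term a: no divisor's leading term divides it; move -a to the remainder.
  leading term c: no divisor's leading term divides it; move 47/12*c to the remainder.
  leading term 1: no divisor's leading term divides it; move 1/12 to the remainder.
  remainder -3*c**2 - a + 47/12*c + 1/12 ≠ 0; add g_4 = -3*c**2 - a + 47/12*c + 1/12 to the basis.

S(f_1,f_3): lcm = a*b**2*c. S = -8/3*b*c**3 - a*b + 11/3*c.
  leading term b*c**3: subtract (2/3*c**2)·f_1 from -8/3*b*c**3 - a*b + 11/3*c → -a*b - 8/3*c**2 + 11/3*c
  leading term a*b: subtract (1/3)·f_2 from -a*b - 8/3*c**2 + 11/3*c → -8/3*c**2 - 1/12*b + 20/3*c - 47/12
  leading term c**2: subtract (8/9)·g_4 from -8/3*c**2 - 1/12*b + 20/3*c - 47/12 → 8/9*a - 1/12*b + 86/27*c - 431/108
  leading term a: no divisor's leading term divides it; move 8/9*a to the remainder.
  leading term b: no divisor's leading term divides it; move -1/12*b to the remainder.
  leading term c: no divisor's leading term divides it; move 86/27*c to the remainder.
  leading term 1: no divisor's leading term divides it; move -431/108 to the remainder.
  remainder 8/9*a - 1/12*b + 86/27*c - 431/108 ≠ 0; add g_5 = 8/9*a - 1/12*b + 86/27*c - 431/108 to the basis.

S(f_2,f_3): lcm = a*b**2. S = -8/3*b*c**2 - 1/12*b**2 + 3*b*c - 47/12*b + 11/3.
  leading term b*c**2: subtract (2/3*c)·f_1 from -8/3*b*c**2 - 1/12*b**2 + 3*b*c - 47/12*b + 11/3 → -1/12*b**2 + 3*b*c - 47/12*b - 8/3*c + 11/3
  leading term b**2: no divisor's leading term divides it; move -1/12*b**2 to the remainder.
  leading term b*c: subtract (-3/4)·f_1 from 3*b*c - 47/12*b - 8/3*c + 11/3 → -47/12*b - 8/3*c + 20/3
  leading term b: no divisor's leading term divides it; move -47/12*b to the remainder.
  leading term c: no divisor's leading term divides it; move -8/3*c to the remainder.
  leading term 1: no divisor's leading term divides it; move 20/3 to the remainder.
  remainder -1/12*b**2 - 47/12*b - 8/3*c + 20/3 ≠ 0; add g_6 = -1/12*b**2 - 47/12*b - 8/3*c + 20/3 to the basis.

S(f_1,g_4): lcm = b*c**2. S = -1/3*a*b + 47/36*b*c + 1/36*b - c.
  leading term a*b: subtract (1/9)·f_2 from -1/3*a*b + 47/36*b*c + 1/36*b - c → 47/36*b*c - 47/36
  leading term b*c: subtract (-47/144)·f_1 from 47/36*b*c - 47/36 → 0
  remainder 0.

S(f_2,g_4): leading monomials are coprime, so the S-polynomial reduces to 0 (Buchberger's first criterion).
S(f_3,g_4): leading monomials are coprime, so the S-polynomial reduces to 0 (Buchberger's first criterion).
S(f_1,g_5): leading monomials are coprime, so the S-polynomial reduces to 0 (Buchberger's first criterion).
S(f_2,g_5): lcm = a*b. S = 3/32*b**2 - 43/12*b*c + 141/32*b + 3*c - 47/12.
  leading term b**2: subtract (-9/8)·g_6 from 3/32*b**2 - 43/12*b*c + 141/32*b + 3*c - 47/12 → -43/12*b*c + 43/12
  leading term b*c: subtract (43/48)·f_1 from -43/12*b*c + 43/12 → 0
  remainder 0.

S(f_3,g_5): lcm = a*b**2. S = 3/32*b**3 - 43/12*b**2*c + 8/3*b*c**2 + 431/96*b**2 - 11/3.
  leading term b**3: subtract (-9/8*b)·g_6 from 3/32*b**3 - 43/12*b**2*c + 8/3*b*c**2 + 431/96*b**2 - 11/3 → -43/12*b**2*c + 8/3*b*c**2 + 1/12*b**2 - 3*b*c + 15/2*b - 11/3
  leading term b**2*c: subtract (43/48*b)·f_1 from -43/12*b**2*c + 8/3*b*c**2 + 1/12*b**2 - 3*b*c + 15/2*b - 11/3 → 8/3*b*c**2 + 1/12*b**2 - 3*b*c + 47/12*b - 11/3
  leading term b*c**2: subtract (-2/3*c)·f_1 from 8/3*b*c**2 + 1/12*b**2 - 3*b*c + 47/12*b - 11/3 → 1/12*b**2 - 3*b*c + 47/12*b + 8/3*c - 11/3
  leading term b**2: subtract (-1)·g_6 from 1/12*b**2 - 3*b*c + 47/12*b + 8/3*c - 11/3 → -3*b*c + 3
  leading term b*c: subtract (3/4)·f_1 from -3*b*c + 3 → 0
  remainder 0.

S(g_4,g_5): leading monomials are coprime, so the S-polynomial reduces to 0 (Buchberger's first criterion).
S(f_1,g_6): lcm = b**2*c. S = -47*b*c - 32*c**2 - b + 80*c.
  leading term b*c: subtract (47/4)·f_1 from -47*b*c - 32*c**2 - b + 80*c → -32*c**2 - b + 80*c - 47
  leading term c**2: subtract (32/3)·g_4 from -32*c**2 - b + 80*c - 47 → 32/3*a - b + 344/9*c - 431/9
  leading term a: subtract (12)·g_5 from 32/3*a - b + 344/9*c - 431/9 → 0
  remainder 0.

S(f_2,g_6): lcm = a*b**2. S = -47*a*b - 32*a*c - 1/12*b**2 + 3*b*c + 80*a - 47/12*b.
  leading term a*b: subtract (47/3)·f_2 from -47*a*b - 32*a*c - 1/12*b**2 + 3*b*c + 80*a - 47/12*b → -32*a*c - 1/12*b**2 + 3*b*c + 80*a - 47/6*b + 141*c - 2209/12
  leading term a*c: subtract (-36*c)·g_5 from -32*a*c - 1/12*b**2 + 3*b*c + 80*a - 47/6*b + 141*c - 2209/12 → -1/12*b**2 + 344/3*c**2 + 80*a - 47/6*b - 8/3*c - 2209/12
  leading term b**2: subtract (1)·g_6 from -1/12*b**2 + 344/3*c**2 + 80*a - 47/6*b - 8/3*c - 2209/12 → 344/3*c**2 + 80*a - 47/12*b - 763/4
  leading term c**2: subtract (-344/9)·g_4 from 344/3*c**2 + 80*a - 47/12*b - 763/4 → 376/9*a - 47/12*b + 4042/27*c - 20257/108
  leading term a: subtract (47)·g_5 from 376/9*a - 47/12*b + 4042/27*c - 20257/108 → 0
  remainder 0.

S(f_3,g_6): lcm = a*b**2. S = 8/3*b*c**2 - 47*a*b - 32*a*c + 80*a - 11/3.
  leading term b*c**2: subtract (-2/3*c)·f_1 from 8/3*b*c**2 - 47*a*b - 32*a*c + 80*a - 11/3 → -47*a*b - 32*a*c + 80*a + 8/3*c - 11/3
  leading term a*b: subtract (47/3)·f_2 from -47*a*b - 32*a*c + 80*a + 8/3*c - 11/3 → -32*a*c + 80*a - 47/12*b + 431/3*c - 751/4
  leading term a*c: subtract (-36*c)·g_5 from -32*a*c + 80*a - 47/12*b + 431/3*c - 751/4 → -3*b*c + 344/3*c**2 + 80*a - 47/12*b - 751/4
  leading term b*c: subtract (3/4)·f_1 from -3*b*c + 344/3*c**2 + 80*a - 47/12*b - 751/4 → 344/3*c**2 + 80*a - 47/12*b - 763/4
  leading term c**2: subtract (-344/9)·g_4 from 344/3*c**2 + 80*a - 47/12*b - 763/4 → 376/9*a - 47/12*b + 4042/27*c - 20257/108
  leading term a: subtract (47)·g_5 from 376/9*a - 47/12*b + 4042/27*c - 20257/108 → 0
  remainder 0.

S(g_4,g_6): leading monomials are coprime, so the S-polynomial reduces to 0 (Buchberger's first criterion).
S(g_5,g_6): leading monomials are coprime, so the S-polynomial reduces to 0 (Buchberger's first criterion).
Every S-polynomial of the final basis reduces to 0, so we have a Gröbner basis.
Inter-reduce: drop elements whose leading term is divisible by another's, tail-reduce, and make monic.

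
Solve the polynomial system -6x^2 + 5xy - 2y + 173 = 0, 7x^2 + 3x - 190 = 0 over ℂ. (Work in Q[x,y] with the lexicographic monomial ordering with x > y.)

{(5, -1), (-38/7, -11/84)}

Compute a lex Gröbner basis by Buchberger's algorithm.
f_1 = -6x^2 + 5xy - 2y + 173, LT = x^2.
f_2 = 7x^2 + 3x - 190, LT = x^2.

S(f_1,f_2): lcm = x^2. S = -5/6xy - 3/7x + 1/3y - 71/42.
  leading term xy: no divisor's leading term divides it; move -5/6xy to the remainder.
  leading term x: no divisor's leading term divides it; move -3/7x to the remainder.
  leading term y: no divisor's leading term divides it; move 1/3y to the remainder.
  leading term 1: no divisor's leading term divides it; move -71/42 to the remainder.
  remainder -5/6xy - 3/7x + 1/3y - 71/42 ≠ 0; add h_3 = -5/6xy - 3/7x + 1/3y - 71/42 to the basis.

S(f_1,h_3): lcm = x^2y. S = -18/35x^2 - 5/6xy^2 + 2/5xy - 71/35x + 1/3y^2 - 173/6y.
  leading term x^2: subtract (3/35)·f_1 from -18/35x^2 - 5/6xy^2 + 2/5xy - 71/35x + 1/3y^2 - 173/6y → -5/6xy^2 - 1/35xy - 71/35x + 1/3y^2 - 6019/210y - 519/35
  leading term xy^2: subtract (y)·h_3 from -5/6xy^2 - 1/35xy - 71/35x + 1/3y^2 - 6019/210y - 519/35 → 2/5xy - 71/35x - 944/35y - 519/35
  leading term xy: subtract (-12/25)·h_3 from 2/5xy - 71/35x - 944/35y - 519/35 → -391/175x - 4692/175y - 391/25
  leading term x: no divisor's leading term divides it; move -391/175x to the remainder.
  leading term y: no divisor's leading term divides it; move -4692/175y to the remainder.
  leading term 1: no divisor's leading term divides it; move -391/25 to the remainder.
  remainder -391/175x - 4692/175y - 391/25 ≠ 0; add h_4 = -391/175x - 4692/175y - 391/25 to the basis.

S(h_3,h_4): lcm = xy. S = 18/35x - 12y^2 - 37/5y + 71/35.
  leading term x: subtract (-90/391)·h_4 from 18/35x - 12y^2 - 37/5y + 71/35 → -12y^2 - 95/7y - 11/7
  leading term y^2: no divisor's leading term divides it; move -12y^2 to the remainder.
  leading term y: no divisor's leading term divides it; move -95/7y to the remainder.
  leading term 1: no divisor's leading term divides it; move -11/7 to the remainder.
  remainder -12y^2 - 95/7y - 11/7 ≠ 0; add h_5 = -12y^2 - 95/7y - 11/7 to the basis.

The other S-polynomials (S(f_2,h_3), S(f_1,h_4), S(f_2,h_4), S(f_1,h_5), S(f_2,h_5), S(h_3,h_5), S(h_4,h_5)) all reduce to 0 modulo the current basis, so we have a Gröbner basis.
Inter-reduce: drop elements whose leading term is divisible by another's, tail-reduce, and make monic.
Reduced Gröbner basis: {x + 12y + 7, y^2 + 95/84y + 11/84}.

A lex Gröbner basis eliminates variables successively. Here y^2 + 95/84y + 11/84 depends only on y, with roots {-1, -11/84}; lifting each root through the earlier basis elements recovers the full solutions.
  y = -1: the earlier basis element becomes x - 5 = 0, giving x = 5 — point (5, -1).
  y = -11/84: the earlier basis element becomes x + 38/7 = 0, giving x = -38/7 — point (-38/7, -11/84).
Each listed point satisfies every original equation (direct substitution).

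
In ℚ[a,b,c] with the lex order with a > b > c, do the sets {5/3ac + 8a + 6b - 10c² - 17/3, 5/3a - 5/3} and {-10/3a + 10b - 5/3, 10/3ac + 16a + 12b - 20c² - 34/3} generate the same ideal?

No, the ideals differ.

Two ideals are equal iff their reduced Gröbner bases coincide (the reduced basis is unique for a fixed ordering).
Buchberger on the first generating set:
f_1 = 5/3ac + 8a + 6b - 10c² - 17/3, LT = ac.
f_2 = 5/3a - 5/3, LT = a.

S(f_1,f_2): lcm = ac. S = 24/5a + 18/5b - 6c² + c - 17/5.
  leading term a: subtract (72/25)·f_2 from 24/5a + 18/5b - 6c² + c - 17/5 → 18/5b - 6c² + c + 7/5
  leading term b: no divisor's leading term divides it; move 18/5b to the remainder.
  leading term c²: no divisor's leading term divides it; move -6c² to the remainder.
  leading term c: no divisor's leading term divides it; move c to the remainder.
  leading term 1: no divisor's leading term divides it; move 7/5 to the remainder.
  remainder 18/5b - 6c² + c + 7/5 ≠ 0; add g_3 = 18/5b - 6c² + c + 7/5 to the basis.

S(f_1,g_3): leading monomials are coprime, so the S-polynomial reduces to 0 (Buchberger's first criterion).
S(f_2,g_3): leading monomials are coprime, so the S-polynomial reduces to 0 (Buchberger's first criterion).
Every S-polynomial of the final basis reduces to 0, so we have a Gröbner basis.
Inter-reduce: drop elements whose leading term is divisible by another's, tail-reduce, and make monic.
Reduced Gröbner basis: {a - 1, b - 5/3c² + 5/18c + 7/18}.

Buchberger on the second generating set:
h_1 = -10/3a + 10b - 5/3, LT = a.
h_2 = 10/3ac + 16a + 12b - 20c² - 34/3, LT = ac.

S(h_1,h_2): lcm = ac. S = -24/5a - 3bc - 18/5b + 6c² + ½c + 17/5.
  leading term a: subtract (36/25)·h_1 from -24/5a - 3bc - 18/5b + 6c² + ½c + 17/5 → -3bc - 18b + 6c² + ½c + 29/5
  leading term bc: no divisor's leading term divides it; move -3bc to the remainder.
  leading term b: no divisor's leading term divides it; move -18b to the remainder.
  leading term c²: no divisor's leading term divides it; move 6c² to the remainder.
  leading term c: no divisor's leading term divides it; move ½c to the remainder.
  leading term 1: no divisor's leading term divides it; move 29/5 to the remainder.
  remainder -3bc - 18b + 6c² + ½c + 29/5 ≠ 0; add k_3 = -3bc - 18b + 6c² + ½c + 29/5 to the basis.

S(h_1,k_3): leading monomials are coprime, so the S-polynomial reduces to 0 (Buchberger's first criterion).
S(h_2,k_3): lcm = abc. S = -6/5ab + 2ac² + ⅙ac + 29/15a + 18/5b² - 6bc² - 17/5b.
  leading term ab: subtract (9/25b)·h_1 from -6/5ab + 2ac² + ⅙ac + 29/15a + 18/5b² - 6bc² - 17/5b → 2ac² + ⅙ac + 29/15a - 6bc² - 14/5b
  leading term ac²: subtract (-⅗c²)·h_1 from 2ac² + ⅙ac + 29/15a - 6bc² - 14/5b → ⅙ac + 29/15a - 14/5b - c²
  leading term ac: subtract (-1/20c)·h_1 from ⅙ac + 29/15a - 14/5b - c² → 29/15a + ½bc - 14/5b - c² - 1/12c
  leading term a: subtract (-29/50)·h_1 from 29/15a + ½bc - 14/5b - c² - 1/12c → ½bc + 3b - c² - 1/12c - 29/30
  leading term bc: subtract (-⅙)·k_3 from ½bc + 3b - c² - 1/12c - 29/30 → 0
  remainder 0.

Every S-polynomial of the final basis reduces to 0, so we have a Gröbner basis.
Inter-reduce: drop elements whose leading term is divisible by another's, tail-reduce, and make monic.
Reduced Gröbner basis: {a - 3b + ½, bc + 6b - 2c² - ⅙c - 29/15}.

These differ, so the ideals are not equal.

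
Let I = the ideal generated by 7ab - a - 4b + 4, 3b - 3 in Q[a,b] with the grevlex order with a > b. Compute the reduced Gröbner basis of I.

G = {a, b - 1}

f_1 = 7ab - a - 4b + 4, LT = ab.
f_2 = 3b - 3, LT = b.

S(f_1,f_2): lcm = ab. S = 6/7a - 4/7b + 4/7.
  reduce S modulo (f_1, f_2):
  remainder 6/7a ≠ 0; add g_3 = 6/7a to the basis.

The other S-polynomials (S(f_1,g_3), S(f_2,g_3)) all reduce to 0 modulo the current basis, so we have a Gröbner basis.
Inter-reduce: drop elements whose leading term is divisible by another's, tail-reduce, and make monic.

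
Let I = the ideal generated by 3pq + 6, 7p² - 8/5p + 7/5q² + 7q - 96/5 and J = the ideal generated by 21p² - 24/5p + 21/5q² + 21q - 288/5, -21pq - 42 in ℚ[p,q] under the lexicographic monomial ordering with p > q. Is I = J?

For a fixed monomial order, each ideal has a unique reduced Gröbner basis; comparing bases decides equality.
Buchberger on the first generating set:
f_1 = 3pq + 6, LT = pq.
f_2 = 7p² - 8/5p + 7/5q² + 7q - 96/5, LT = p².

S(f_1,f_2): lcm = p²q. S = 8/35pq + 2p - ⅕q³ - q² + 96/35q.
  leading term pq: subtract (8/105)·f_1 from 8/35pq + 2p - ⅕q³ - q² + 96/35q → 2p - ⅕q³ - q² + 96/35q - 16/35
  leading term p: no divisor's leading term divides it; move 2p to the remainder.
  leading term q³: no divisor's leading term divides it; move -⅕q³ to the remainder.
  leading term q²: no divisor's leading term divides it; move -q² to the remainder.
  leading term q: no divisor's leading term divides it; move 96/35q to the remainder.
  leading term 1: no divisor's leading term divides it; move -16/35 to the remainder.
  remainder 2p - ⅕q³ - q² + 96/35q - 16/35 ≠ 0; add g_3 = 2p - ⅕q³ - q² + 96/35q - 16/35 to the basis.

S(f_1,g_3): lcm = pq. S = 1/10q⁴ + ½q³ - 48/35q² + 8/35q + 2.
  leading term q⁴: no divisor's leading term divides it; move 1/10q⁴ to the remainder.
  leading term q³: no divisor's leading term divides it; move ½q³ to the remainder.
  leading term q²: no divisor's leading term divides it; move -48/35q² to the remainder.
  leading term q: no divisor's leading term divides it; move 8/35q to the remainder.
  leading term 1: no divisor's leading term divides it; move 2 to the remainder.
  remainder 1/10q⁴ + ½q³ - 48/35q² + 8/35q + 2 ≠ 0; add g_4 = 1/10q⁴ + ½q³ - 48/35q² + 8/35q + 2 to the basis.

The other S-polynomials (S(f_2,g_3), S(f_1,g_4), S(f_2,g_4), S(g_3,g_4)) all reduce to 0 modulo the current basis, so we have a Gröbner basis.
Inter-reduce: drop elements whose leading term is divisible by another's, tail-reduce, and make monic.
Reduced Gröbner basis: {p - 1/10q³ - ½q² + 48/35q - 8/35, q⁴ + 5q³ - 96/7q² + 16/7q + 20}.

Buchberger on the second generating set:
h_1 = 21p² - 24/5p + 21/5q² + 21q - 288/5, LT = p².
h_2 = -21pq - 42, LT = pq.

S(h_1,h_2): lcm = p²q. S = -8/35pq - 2p + ⅕q³ + q² - 96/35q.
  leading term pq: subtract (8/735)·h_2 from -8/35pq - 2p + ⅕q³ + q² - 96/35q → -2p + ⅕q³ + q² - 96/35q + 16/35
  leading term p: no divisor's leading term divides it; move -2p to the remainder.
  leading term q³: no divisor's leading term divides it; move ⅕q³ to the remainder.
  leading term q²: no divisor's leading term divides it; move q² to the remainder.
  leading term q: no divisor's leading term divides it; move -96/35q to the remainder.
  leading term 1: no divisor's leading term divides it; move 16/35 to the remainder.
  remainder -2p + ⅕q³ + q² - 96/35q + 16/35 ≠ 0; add k_3 = -2p + ⅕q³ + q² - 96/35q + 16/35 to the basis.

S(h_2,k_3): lcm = pq. S = 1/10q⁴ + ½q³ - 48/35q² + 8/35q + 2.
  leading term q⁴: no divisor's leading term divides it; move 1/10q⁴ to the remainder.
  leading term q³: no divisor's leading term divides it; move ½q³ to the remainder.
  leading term q²: no divisor's leading term divides it; move -48/35q² to the remainder.
  leading term q: no divisor's leading term divides it; move 8/35q to the remainder.
  leading term 1: no divisor's leading term divides it; move 2 to the remainder.
  remainder 1/10q⁴ + ½q³ - 48/35q² + 8/35q + 2 ≠ 0; add k_4 = 1/10q⁴ + ½q³ - 48/35q² + 8/35q + 2 to the basis.

The other S-polynomials (S(h_1,k_3), S(h_1,k_4), S(h_2,k_4), S(k_3,k_4)) all reduce to 0 modulo the current basis, so we have a Gröbner basis.
Inter-reduce: drop elements whose leading term is divisible by another's, tail-reduce, and make monic.
Reduced Gröbner basis: {p - 1/10q³ - ½q² + 48/35q - 8/35, q⁴ + 5q³ - 96/7q² + 16/7q + 20}.

Same reduced basis, so the two generating sets span the same ideal.

Yes, the ideals are equal.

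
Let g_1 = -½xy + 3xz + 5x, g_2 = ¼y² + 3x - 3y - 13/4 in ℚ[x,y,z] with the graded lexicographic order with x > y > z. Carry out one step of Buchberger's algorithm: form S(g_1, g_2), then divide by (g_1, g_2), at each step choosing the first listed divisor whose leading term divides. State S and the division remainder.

S(g_1, g_2) = -6xyz - 12x² + 2xy + 13x; remainder on division = -36xz² - 12x² - 48xz + 33x.

lcm(LM(g_1), LM(g_2)) = xy².
S = (lcm/LT(g_1))·g_1 − (lcm/LT(g_2))·g_2 = -6xyz - 12x² + 2xy + 13x.
Reduce S modulo (g_1, g_2) in that order:
  leading term xyz: subtract (12z)·g_1 from -6xyz - 12x² + 2xy + 13x → -36xz² - 12x² + 2xy - 60xz + 13x
  leading term xz²: no divisor's leading term divides it; move -36xz² to the remainder.
  leading term x²: no divisor's leading term divides it; move -12x² to the remainder.
  leading term xy: subtract (-4)·g_1 from 2xy - 60xz + 13x → -48xz + 33x
  leading term xz: no divisor's leading term divides it; move -48xz to the remainder.
  leading term x: no divisor's leading term divides it; move 33x to the remainder.
The remainder -36xz² - 12x² - 48xz + 33x is nonzero, so it would be added as the next basis element.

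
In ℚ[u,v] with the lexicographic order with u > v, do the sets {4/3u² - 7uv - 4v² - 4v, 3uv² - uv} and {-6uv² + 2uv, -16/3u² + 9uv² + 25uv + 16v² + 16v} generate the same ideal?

Equality of ideals is decidable: compute both reduced Gröbner bases (unique for the ordering) and check whether they agree.
Buchberger on the first generating set:
f_1 = 4/3u² - 7uv - 4v² - 4v, LT = u².
f_2 = 3uv² - uv, LT = uv².

S(f_1,f_2): lcm = u²v². S = ⅓u²v - 21/4uv³ - 3v⁴ - 3v³.
  leading term u²v: subtract (¼v)·f_1 from ⅓u²v - 21/4uv³ - 3v⁴ - 3v³ → -21/4uv³ + 7/4uv² - 3v⁴ - 2v³ + v²
  leading term uv³: subtract (-7/4v)·f_2 from -21/4uv³ + 7/4uv² - 3v⁴ - 2v³ + v² → -3v⁴ - 2v³ + v²
  leading term v⁴: no divisor's leading term divides it; move -3v⁴ to the remainder.
  leading term v³: no divisor's leading term divides it; move -2v³ to the remainder.
  leading term v²: no divisor's leading term divides it; move v² to the remainder.
  remainder -3v⁴ - 2v³ + v² ≠ 0; add g_3 = -3v⁴ - 2v³ + v² to the basis.

S(f_1,g_3): leading monomials are coprime, so the S-polynomial reduces to 0 (Buchberger's first criterion).
S(f_2,g_3): lcm = uv⁴. S = -uv³ + ⅓uv².
  leading term uv³: subtract (-⅓v)·f_2 from -uv³ + ⅓uv² → 0
  remainder 0.

Every S-polynomial of the final basis reduces to 0, so we have a Gröbner basis.
Inter-reduce: drop elements whose leading term is divisible by another's, tail-reduce, and make monic.
Reduced Gröbner basis: {u² - 21/4uv - 3v² - 3v, uv² - ⅓uv, v⁴ + ⅔v³ - ⅓v²}.

Buchberger on the second generating set:
h_1 = -6uv² + 2uv, LT = uv².
h_2 = -16/3u² + 9uv² + 25uv + 16v² + 16v, LT = u².

S(h_1,h_2): lcm = u²v². S = -⅓u²v + 27/16uv⁴ + 75/16uv³ + 3v⁴ + 3v³.
  leading term u²v: subtract (1/16v)·h_2 from -⅓u²v + 27/16uv⁴ + 75/16uv³ + 3v⁴ + 3v³ → 27/16uv⁴ + 33/8uv³ - 25/16uv² + 3v⁴ + 2v³ - v²
  leading term uv⁴: subtract (-9/32v²)·h_1 from 27/16uv⁴ + 33/8uv³ - 25/16uv² + 3v⁴ + 2v³ - v² → 75/16uv³ - 25/16uv² + 3v⁴ + 2v³ - v²
  leading term uv³: subtract (-25/32v)·h_1 from 75/16uv³ - 25/16uv² + 3v⁴ + 2v³ - v² → 3v⁴ + 2v³ - v²
  leading term v⁴: no divisor's leading term divides it; move 3v⁴ to the remainder.
  leading term v³: no divisor's leading term divides it; move 2v³ to the remainder.
  leading term v²: no divisor's leading term divides it; move -v² to the remainder.
  remainder 3v⁴ + 2v³ - v² ≠ 0; add k_3 = 3v⁴ + 2v³ - v² to the basis.

S(h_1,k_3): lcm = uv⁴. S = -uv³ + ⅓uv².
  leading term uv³: subtract (⅙v)·h_1 from -uv³ + ⅓uv² → 0
  remainder 0.

S(h_2,k_3): leading monomials are coprime, so the S-polynomial reduces to 0 (Buchberger's first criterion).
Every S-polynomial of the final basis reduces to 0, so we have a Gröbner basis.
Inter-reduce: drop elements whose leading term is divisible by another's, tail-reduce, and make monic.
Reduced Gröbner basis: {u² - 21/4uv - 3v² - 3v, uv² - ⅓uv, v⁴ + ⅔v³ - ⅓v²}.

These coincide, so the ideals are equal.
The choice of monomial ordering does not affect the verdict — as long as both bases are computed under the same ordering, their equality decides ideal equality.

Yes, the ideals are equal.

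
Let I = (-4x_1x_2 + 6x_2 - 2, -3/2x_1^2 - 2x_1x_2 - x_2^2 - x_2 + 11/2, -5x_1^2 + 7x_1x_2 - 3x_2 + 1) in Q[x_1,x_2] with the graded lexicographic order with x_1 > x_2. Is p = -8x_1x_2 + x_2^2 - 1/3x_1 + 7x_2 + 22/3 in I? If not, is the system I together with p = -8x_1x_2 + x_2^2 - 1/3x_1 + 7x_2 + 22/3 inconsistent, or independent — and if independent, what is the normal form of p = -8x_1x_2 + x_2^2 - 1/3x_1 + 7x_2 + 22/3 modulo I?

First compute the reduced Gröbner basis of I by Buchberger's algorithm.
f_1 = -4x_1x_2 + 6x_2 - 2, LT = x_1x_2.
f_2 = -3/2x_1^2 - 2x_1x_2 - x_2^2 - x_2 + 11/2, LT = x_1^2.
f_3 = -5x_1^2 + 7x_1x_2 - 3x_2 + 1, LT = x_1^2.

S(f_1,f_2): lcm = x_1^2x_2. S = -4/3x_1x_2^2 - 2/3x_2^3 - 3/2x_1x_2 - 2/3x_2^2 + 1/2x_1 + 11/3x_2.
  leading term x_1x_2^2: subtract (1/3x_2)·f_1 from -4/3x_1x_2^2 - 2/3x_2^3 - 3/2x_1x_2 - 2/3x_2^2 + 1/2x_1 + 11/3x_2 → -2/3x_2^3 - 3/2x_1x_2 - 8/3x_2^2 + 1/2x_1 + 13/3x_2
  leading term x_2^3: no divisor's leading term divides it; move -2/3x_2^3 to the remainder.
  leading term x_1x_2: subtract (3/8)·f_1 from -3/2x_1x_2 - 8/3x_2^2 + 1/2x_1 + 13/3x_2 → -8/3x_2^2 + 1/2x_1 + 25/12x_2 + 3/4
  leading term x_2^2: no divisor's leading term divides it; move -8/3x_2^2 to the remainder.
  leading term x_1: no divisor's leading term divides it; move 1/2x_1 to the remainder.
  leading term x_2: no divisor's leading term divides it; move 25/12x_2 to the remainder.
  leading term 1: no divisor's leading term divides it; move 3/4 to the remainder.
  remainder -2/3x_2^3 - 8/3x_2^2 + 1/2x_1 + 25/12x_2 + 3/4 ≠ 0; add h_4 = -2/3x_2^3 - 8/3x_2^2 + 1/2x_1 + 25/12x_2 + 3/4 to the basis.

S(f_1,f_3): lcm = x_1^2x_2. S = 7/5x_1x_2^2 - 3/2x_1x_2 - 3/5x_2^2 + 1/2x_1 + 1/5x_2.
  leading term x_1x_2^2: subtract (-7/20x_2)·f_1 from 7/5x_1x_2^2 - 3/2x_1x_2 - 3/5x_2^2 + 1/2x_1 + 1/5x_2 → -3/2x_1x_2 + 3/2x_2^2 + 1/2x_1 - 1/2x_2
  leading term x_1x_2: subtract (3/8)·f_1 from -3/2x_1x_2 + 3/2x_2^2 + 1/2x_1 - 1/2x_2 → 3/2x_2^2 + 1/2x_1 - 11/4x_2 + 3/4
  leading term x_2^2: no divisor's leading term divides it; move 3/2x_2^2 to the remainder.
  leading term x_1: no divisor's leading term divides it; move 1/2x_1 to the remainder.
  leading term x_2: no divisor's leading term divides it; move -11/4x_2 to the remainder.
  leading term 1: no divisor's leading term divides it; move 3/4 to the remainder.
  remainder 3/2x_2^2 + 1/2x_1 - 11/4x_2 + 3/4 ≠ 0; add h_5 = 3/2x_2^2 + 1/2x_1 - 11/4x_2 + 3/4 to the basis.

S(f_2,f_3): lcm = x_1^2. S = 41/15x_1x_2 + 2/3x_2^2 + 1/15x_2 - 52/15.
  leading term x_1x_2: subtract (-41/60)·f_1 from 41/15x_1x_2 + 2/3x_2^2 + 1/15x_2 - 52/15 → 2/3x_2^2 + 25/6x_2 - 29/6
  leading term x_2^2: subtract (4/9)·h_5 from 2/3x_2^2 + 25/6x_2 - 29/6 → -2/9x_1 + 97/18x_2 - 31/6
  leading term x_1: no divisor's leading term divides it; move -2/9x_1 to the remainder.
  leading term x_2: no divisor's leading term divides it; move 97/18x_2 to the remainder.
  leading term 1: no divisor's leading term divides it; move -31/6 to the remainder.
  remainder -2/9x_1 + 97/18x_2 - 31/6 ≠ 0; add h_6 = -2/9x_1 + 97/18x_2 - 31/6 to the basis.

S(h_4,h_5): lcm = x_2^3. S = -1/3x_1x_2 + 35/6x_2^2 - 3/4x_1 - 29/8x_2 - 9/8.
  leading term x_1x_2: subtract (1/12)·f_1 from -1/3x_1x_2 + 35/6x_2^2 - 3/4x_1 - 29/8x_2 - 9/8 → 35/6x_2^2 - 3/4x_1 - 33/8x_2 - 23/24
  leading term x_2^2: subtract (35/9)·h_5 from 35/6x_2^2 - 3/4x_1 - 33/8x_2 - 23/24 → -97/36x_1 + 473/72x_2 - 31/8
  leading term x_1: subtract (97/8)·h_6 from -97/36x_1 + 473/72x_2 - 31/8 → -2821/48x_2 + 2821/48
  leading term x_2: no divisor's leading term divides it; move -2821/48x_2 to the remainder.
  leading term 1: no divisor's leading term divides it; move 2821/48 to the remainder.
  remainder -2821/48x_2 + 2821/48 ≠ 0; add h_7 = -2821/48x_2 + 2821/48 to the basis.

The other S-polynomials (S(f_1,h_4), S(f_2,h_4), S(f_3,h_4), S(f_1,h_5), S(f_2,h_5), S(f_3,h_5), S(f_1,h_6), S(f_2,h_6), S(f_3,h_6), S(h_4,h_6), S(h_5,h_6), S(f_1,h_7), S(f_2,h_7), S(f_3,h_7), S(h_4,h_7), S(h_5,h_7), S(h_6,h_7)) all reduce to 0 modulo the current basis, so we have a Gröbner basis.
Inter-reduce: drop elements whose leading term is divisible by another's, tail-reduce, and make monic.
Reduced Gröbner basis: {x_1 - 1, x_2 - 1}.
Label its elements g_1 = x_1 - 1, g_2 = x_2 - 1.

Reduce p = -8x_1x_2 + x_2^2 - 1/3x_1 + 7x_2 + 22/3 modulo G:
  leading term x_1x_2: subtract (-8x_2)·g_1 from -8x_1x_2 + x_2^2 - 1/3x_1 + 7x_2 + 22/3 → x_2^2 - 1/3x_1 - x_2 + 22/3
  leading term x_2^2: subtract (x_2)·g_2 from x_2^2 - 1/3x_1 - x_2 + 22/3 → -1/3x_1 + 22/3
  leading term x_1: subtract (-1/3)·g_1 from -1/3x_1 + 22/3 → 7
  leading term 1: no divisor's leading term divides it; move 7 to the remainder.
  normal form = 7.
The normal form is nonzero, so p ∉ I. Since p minus its normal form lies in I, I + (p) = I + (r) where r = 7; decide whether this ideal is the whole ring.
Here r = 7 is a nonzero constant, hence a unit: 1 ∈ I + (p), the Gröbner basis of I + (p) is {1}, and the enlarged system has no common solution — adjoining p is inconsistent.

The remainder on division by a Gröbner basis is unique — it is the normal form.

Adjoining -8x_1x_2 + x_2^2 - 1/3x_1 + 7x_2 + 22/3 makes the ideal the whole ring: the system is inconsistent.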